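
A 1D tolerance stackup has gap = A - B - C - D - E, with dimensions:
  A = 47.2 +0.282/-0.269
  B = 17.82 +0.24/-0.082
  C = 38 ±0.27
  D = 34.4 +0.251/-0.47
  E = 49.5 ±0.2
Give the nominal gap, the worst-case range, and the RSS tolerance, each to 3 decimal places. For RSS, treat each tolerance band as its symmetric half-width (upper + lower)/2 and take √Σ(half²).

nominal=-92.520 wc=[-93.750,-91.216] rss=0.587

Stack each dimension's contribution:
  +A: nom +47.200 → Σnom=47.200; wc +0.282/-0.269 → slack +0.282/-0.269; half-tol=0.275, Σhalf²=0.075900
  -B: nom -17.820 → Σnom=29.380; wc +0.082/-0.240 → slack +0.364/-0.509; half-tol=0.161, Σhalf²=0.101821
  -C: nom -38.000 → Σnom=-8.620; wc +0.270/-0.270 → slack +0.634/-0.779; half-tol=0.270, Σhalf²=0.174721
  -D: nom -34.400 → Σnom=-43.020; wc +0.470/-0.251 → slack +1.104/-1.030; half-tol=0.360, Σhalf²=0.304681
  -E: nom -49.500 → Σnom=-92.520; wc +0.200/-0.200 → slack +1.304/-1.230; half-tol=0.200, Σhalf²=0.344681
Nominal = -92.520. Worst-case = [-92.520 - 1.230, -92.520 + 1.304] = [-93.750, -91.216]. RSS = √0.344681 = 0.587.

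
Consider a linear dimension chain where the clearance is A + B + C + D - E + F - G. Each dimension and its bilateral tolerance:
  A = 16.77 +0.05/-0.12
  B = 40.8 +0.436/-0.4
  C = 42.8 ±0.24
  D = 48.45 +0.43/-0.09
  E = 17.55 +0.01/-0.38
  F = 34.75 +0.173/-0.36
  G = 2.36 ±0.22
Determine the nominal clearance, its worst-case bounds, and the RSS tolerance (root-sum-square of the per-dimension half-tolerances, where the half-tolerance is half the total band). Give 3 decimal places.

nominal=163.660 wc=[162.220,165.589] rss=0.682

Stack each dimension's contribution:
  +A: nom +16.770 → Σnom=16.770; wc +0.050/-0.120 → slack +0.050/-0.120; half-tol=0.085, Σhalf²=0.007225
  +B: nom +40.800 → Σnom=57.570; wc +0.436/-0.400 → slack +0.486/-0.520; half-tol=0.418, Σhalf²=0.181949
  +C: nom +42.800 → Σnom=100.370; wc +0.240/-0.240 → slack +0.726/-0.760; half-tol=0.240, Σhalf²=0.239549
  +D: nom +48.450 → Σnom=148.820; wc +0.430/-0.090 → slack +1.156/-0.850; half-tol=0.260, Σhalf²=0.307149
  -E: nom -17.550 → Σnom=131.270; wc +0.380/-0.010 → slack +1.536/-0.860; half-tol=0.195, Σhalf²=0.345174
  +F: nom +34.750 → Σnom=166.020; wc +0.173/-0.360 → slack +1.709/-1.220; half-tol=0.266, Σhalf²=0.416196
  -G: nom -2.360 → Σnom=163.660; wc +0.220/-0.220 → slack +1.929/-1.440; half-tol=0.220, Σhalf²=0.464596
Nominal = 163.660. Worst-case = [163.660 - 1.440, 163.660 + 1.929] = [162.220, 165.589]. RSS = √0.464596 = 0.682.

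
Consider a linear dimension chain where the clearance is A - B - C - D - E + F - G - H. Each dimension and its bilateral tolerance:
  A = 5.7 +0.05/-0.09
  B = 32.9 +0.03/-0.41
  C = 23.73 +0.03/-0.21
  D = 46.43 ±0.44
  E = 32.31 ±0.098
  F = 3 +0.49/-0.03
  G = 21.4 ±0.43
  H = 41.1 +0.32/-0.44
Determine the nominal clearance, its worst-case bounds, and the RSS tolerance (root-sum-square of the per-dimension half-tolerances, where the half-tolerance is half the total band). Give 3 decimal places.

nominal=-189.170 wc=[-190.638,-186.602] rss=0.817

Stack each dimension's contribution:
  +A: nom +5.700 → Σnom=5.700; wc +0.050/-0.090 → slack +0.050/-0.090; half-tol=0.070, Σhalf²=0.004900
  -B: nom -32.900 → Σnom=-27.200; wc +0.410/-0.030 → slack +0.460/-0.120; half-tol=0.220, Σhalf²=0.053300
  -C: nom -23.730 → Σnom=-50.930; wc +0.210/-0.030 → slack +0.670/-0.150; half-tol=0.120, Σhalf²=0.067700
  -D: nom -46.430 → Σnom=-97.360; wc +0.440/-0.440 → slack +1.110/-0.590; half-tol=0.440, Σhalf²=0.261300
  -E: nom -32.310 → Σnom=-129.670; wc +0.098/-0.098 → slack +1.208/-0.688; half-tol=0.098, Σhalf²=0.270904
  +F: nom +3.000 → Σnom=-126.670; wc +0.490/-0.030 → slack +1.698/-0.718; half-tol=0.260, Σhalf²=0.338504
  -G: nom -21.400 → Σnom=-148.070; wc +0.430/-0.430 → slack +2.128/-1.148; half-tol=0.430, Σhalf²=0.523404
  -H: nom -41.100 → Σnom=-189.170; wc +0.440/-0.320 → slack +2.568/-1.468; half-tol=0.380, Σhalf²=0.667804
Nominal = -189.170. Worst-case = [-189.170 - 1.468, -189.170 + 2.568] = [-190.638, -186.602]. RSS = √0.667804 = 0.817.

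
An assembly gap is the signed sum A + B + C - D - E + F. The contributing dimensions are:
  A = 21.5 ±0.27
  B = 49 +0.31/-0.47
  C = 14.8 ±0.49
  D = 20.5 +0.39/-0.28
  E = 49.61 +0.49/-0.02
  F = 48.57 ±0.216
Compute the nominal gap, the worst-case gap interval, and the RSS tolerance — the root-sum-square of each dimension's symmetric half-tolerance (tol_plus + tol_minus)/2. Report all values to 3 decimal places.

nominal=63.760 wc=[61.434,65.346] rss=0.830

Stack each dimension's contribution:
  +A: nom +21.500 → Σnom=21.500; wc +0.270/-0.270 → slack +0.270/-0.270; half-tol=0.270, Σhalf²=0.072900
  +B: nom +49.000 → Σnom=70.500; wc +0.310/-0.470 → slack +0.580/-0.740; half-tol=0.390, Σhalf²=0.225000
  +C: nom +14.800 → Σnom=85.300; wc +0.490/-0.490 → slack +1.070/-1.230; half-tol=0.490, Σhalf²=0.465100
  -D: nom -20.500 → Σnom=64.800; wc +0.280/-0.390 → slack +1.350/-1.620; half-tol=0.335, Σhalf²=0.577325
  -E: nom -49.610 → Σnom=15.190; wc +0.020/-0.490 → slack +1.370/-2.110; half-tol=0.255, Σhalf²=0.642350
  +F: nom +48.570 → Σnom=63.760; wc +0.216/-0.216 → slack +1.586/-2.326; half-tol=0.216, Σhalf²=0.689006
Nominal = 63.760. Worst-case = [63.760 - 2.326, 63.760 + 1.586] = [61.434, 65.346]. RSS = √0.689006 = 0.830.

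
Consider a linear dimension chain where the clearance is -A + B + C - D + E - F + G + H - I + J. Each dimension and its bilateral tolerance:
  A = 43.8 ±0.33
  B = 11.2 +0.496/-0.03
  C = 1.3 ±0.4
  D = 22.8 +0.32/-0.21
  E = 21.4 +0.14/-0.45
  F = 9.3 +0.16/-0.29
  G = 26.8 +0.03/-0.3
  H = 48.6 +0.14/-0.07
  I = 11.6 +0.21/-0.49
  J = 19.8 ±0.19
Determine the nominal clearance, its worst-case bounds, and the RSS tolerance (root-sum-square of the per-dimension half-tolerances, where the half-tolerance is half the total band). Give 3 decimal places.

Stack each dimension's contribution:
  -A: nom -43.800 → Σnom=-43.800; wc +0.330/-0.330 → slack +0.330/-0.330; half-tol=0.330, Σhalf²=0.108900
  +B: nom +11.200 → Σnom=-32.600; wc +0.496/-0.030 → slack +0.826/-0.360; half-tol=0.263, Σhalf²=0.178069
  +C: nom +1.300 → Σnom=-31.300; wc +0.400/-0.400 → slack +1.226/-0.760; half-tol=0.400, Σhalf²=0.338069
  -D: nom -22.800 → Σnom=-54.100; wc +0.210/-0.320 → slack +1.436/-1.080; half-tol=0.265, Σhalf²=0.408294
  +E: nom +21.400 → Σnom=-32.700; wc +0.140/-0.450 → slack +1.576/-1.530; half-tol=0.295, Σhalf²=0.495319
  -F: nom -9.300 → Σnom=-42.000; wc +0.290/-0.160 → slack +1.866/-1.690; half-tol=0.225, Σhalf²=0.545944
  +G: nom +26.800 → Σnom=-15.200; wc +0.030/-0.300 → slack +1.896/-1.990; half-tol=0.165, Σhalf²=0.573169
  +H: nom +48.600 → Σnom=33.400; wc +0.140/-0.070 → slack +2.036/-2.060; half-tol=0.105, Σhalf²=0.584194
  -I: nom -11.600 → Σnom=21.800; wc +0.490/-0.210 → slack +2.526/-2.270; half-tol=0.350, Σhalf²=0.706694
  +J: nom +19.800 → Σnom=41.600; wc +0.190/-0.190 → slack +2.716/-2.460; half-tol=0.190, Σhalf²=0.742794
Nominal = 41.600. Worst-case = [41.600 - 2.460, 41.600 + 2.716] = [39.140, 44.316]. RSS = √0.742794 = 0.862.

nominal=41.600 wc=[39.140,44.316] rss=0.862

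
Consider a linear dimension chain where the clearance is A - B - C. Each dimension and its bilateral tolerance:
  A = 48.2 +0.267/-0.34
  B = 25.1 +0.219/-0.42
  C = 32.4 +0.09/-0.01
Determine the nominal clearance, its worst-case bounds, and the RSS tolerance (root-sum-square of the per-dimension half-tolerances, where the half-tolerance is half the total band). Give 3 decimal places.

Stack each dimension's contribution:
  +A: nom +48.200 → Σnom=48.200; wc +0.267/-0.340 → slack +0.267/-0.340; half-tol=0.303, Σhalf²=0.092112
  -B: nom -25.100 → Σnom=23.100; wc +0.420/-0.219 → slack +0.687/-0.559; half-tol=0.320, Σhalf²=0.194192
  -C: nom -32.400 → Σnom=-9.300; wc +0.010/-0.090 → slack +0.697/-0.649; half-tol=0.050, Σhalf²=0.196692
Nominal = -9.300. Worst-case = [-9.300 - 0.649, -9.300 + 0.697] = [-9.949, -8.603]. RSS = √0.196692 = 0.444.

nominal=-9.300 wc=[-9.949,-8.603] rss=0.444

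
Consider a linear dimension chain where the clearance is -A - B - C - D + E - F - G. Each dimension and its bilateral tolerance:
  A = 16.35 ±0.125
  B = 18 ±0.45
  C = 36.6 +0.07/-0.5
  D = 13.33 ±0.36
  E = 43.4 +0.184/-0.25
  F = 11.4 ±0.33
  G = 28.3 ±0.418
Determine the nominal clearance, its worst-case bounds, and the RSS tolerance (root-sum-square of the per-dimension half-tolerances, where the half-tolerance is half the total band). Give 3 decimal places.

nominal=-80.580 wc=[-82.583,-78.213] rss=0.872

Stack each dimension's contribution:
  -A: nom -16.350 → Σnom=-16.350; wc +0.125/-0.125 → slack +0.125/-0.125; half-tol=0.125, Σhalf²=0.015625
  -B: nom -18.000 → Σnom=-34.350; wc +0.450/-0.450 → slack +0.575/-0.575; half-tol=0.450, Σhalf²=0.218125
  -C: nom -36.600 → Σnom=-70.950; wc +0.500/-0.070 → slack +1.075/-0.645; half-tol=0.285, Σhalf²=0.299350
  -D: nom -13.330 → Σnom=-84.280; wc +0.360/-0.360 → slack +1.435/-1.005; half-tol=0.360, Σhalf²=0.428950
  +E: nom +43.400 → Σnom=-40.880; wc +0.184/-0.250 → slack +1.619/-1.255; half-tol=0.217, Σhalf²=0.476039
  -F: nom -11.400 → Σnom=-52.280; wc +0.330/-0.330 → slack +1.949/-1.585; half-tol=0.330, Σhalf²=0.584939
  -G: nom -28.300 → Σnom=-80.580; wc +0.418/-0.418 → slack +2.367/-2.003; half-tol=0.418, Σhalf²=0.759663
Nominal = -80.580. Worst-case = [-80.580 - 2.003, -80.580 + 2.367] = [-82.583, -78.213]. RSS = √0.759663 = 0.872.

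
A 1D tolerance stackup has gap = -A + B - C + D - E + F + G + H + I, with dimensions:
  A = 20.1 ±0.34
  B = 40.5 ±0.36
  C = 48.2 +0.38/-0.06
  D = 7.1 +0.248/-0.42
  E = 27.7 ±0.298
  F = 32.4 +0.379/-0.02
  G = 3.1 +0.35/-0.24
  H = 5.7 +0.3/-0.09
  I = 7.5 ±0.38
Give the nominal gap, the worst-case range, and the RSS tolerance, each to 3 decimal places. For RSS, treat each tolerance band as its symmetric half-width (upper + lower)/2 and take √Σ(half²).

Stack each dimension's contribution:
  -A: nom -20.100 → Σnom=-20.100; wc +0.340/-0.340 → slack +0.340/-0.340; half-tol=0.340, Σhalf²=0.115600
  +B: nom +40.500 → Σnom=20.400; wc +0.360/-0.360 → slack +0.700/-0.700; half-tol=0.360, Σhalf²=0.245200
  -C: nom -48.200 → Σnom=-27.800; wc +0.060/-0.380 → slack +0.760/-1.080; half-tol=0.220, Σhalf²=0.293600
  +D: nom +7.100 → Σnom=-20.700; wc +0.248/-0.420 → slack +1.008/-1.500; half-tol=0.334, Σhalf²=0.405156
  -E: nom -27.700 → Σnom=-48.400; wc +0.298/-0.298 → slack +1.306/-1.798; half-tol=0.298, Σhalf²=0.493960
  +F: nom +32.400 → Σnom=-16.000; wc +0.379/-0.020 → slack +1.685/-1.818; half-tol=0.200, Σhalf²=0.533760
  +G: nom +3.100 → Σnom=-12.900; wc +0.350/-0.240 → slack +2.035/-2.058; half-tol=0.295, Σhalf²=0.620785
  +H: nom +5.700 → Σnom=-7.200; wc +0.300/-0.090 → slack +2.335/-2.148; half-tol=0.195, Σhalf²=0.658810
  +I: nom +7.500 → Σnom=0.300; wc +0.380/-0.380 → slack +2.715/-2.528; half-tol=0.380, Σhalf²=0.803210
Nominal = 0.300. Worst-case = [0.300 - 2.528, 0.300 + 2.715] = [-2.228, 3.015]. RSS = √0.803210 = 0.896.

nominal=0.300 wc=[-2.228,3.015] rss=0.896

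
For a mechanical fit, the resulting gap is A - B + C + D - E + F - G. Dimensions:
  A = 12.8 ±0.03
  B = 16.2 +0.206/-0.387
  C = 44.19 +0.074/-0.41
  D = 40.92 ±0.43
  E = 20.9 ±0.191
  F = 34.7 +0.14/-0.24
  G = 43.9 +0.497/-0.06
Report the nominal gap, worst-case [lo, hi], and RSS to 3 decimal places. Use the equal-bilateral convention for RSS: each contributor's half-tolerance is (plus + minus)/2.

nominal=51.610 wc=[49.606,52.922] rss=0.695

Stack each dimension's contribution:
  +A: nom +12.800 → Σnom=12.800; wc +0.030/-0.030 → slack +0.030/-0.030; half-tol=0.030, Σhalf²=0.000900
  -B: nom -16.200 → Σnom=-3.400; wc +0.387/-0.206 → slack +0.417/-0.236; half-tol=0.296, Σhalf²=0.088812
  +C: nom +44.190 → Σnom=40.790; wc +0.074/-0.410 → slack +0.491/-0.646; half-tol=0.242, Σhalf²=0.147376
  +D: nom +40.920 → Σnom=81.710; wc +0.430/-0.430 → slack +0.921/-1.076; half-tol=0.430, Σhalf²=0.332276
  -E: nom -20.900 → Σnom=60.810; wc +0.191/-0.191 → slack +1.112/-1.267; half-tol=0.191, Σhalf²=0.368757
  +F: nom +34.700 → Σnom=95.510; wc +0.140/-0.240 → slack +1.252/-1.507; half-tol=0.190, Σhalf²=0.404857
  -G: nom -43.900 → Σnom=51.610; wc +0.060/-0.497 → slack +1.312/-2.004; half-tol=0.278, Σhalf²=0.482419
Nominal = 51.610. Worst-case = [51.610 - 2.004, 51.610 + 1.312] = [49.606, 52.922]. RSS = √0.482419 = 0.695.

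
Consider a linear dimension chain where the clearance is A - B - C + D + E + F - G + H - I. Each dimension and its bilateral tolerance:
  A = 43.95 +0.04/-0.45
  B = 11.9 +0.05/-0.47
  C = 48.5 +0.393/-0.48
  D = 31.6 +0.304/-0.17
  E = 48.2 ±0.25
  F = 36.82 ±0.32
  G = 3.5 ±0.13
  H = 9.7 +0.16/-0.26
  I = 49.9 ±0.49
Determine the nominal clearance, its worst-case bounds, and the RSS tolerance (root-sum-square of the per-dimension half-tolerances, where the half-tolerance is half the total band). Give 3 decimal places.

nominal=56.470 wc=[53.957,59.114] rss=0.917

Stack each dimension's contribution:
  +A: nom +43.950 → Σnom=43.950; wc +0.040/-0.450 → slack +0.040/-0.450; half-tol=0.245, Σhalf²=0.060025
  -B: nom -11.900 → Σnom=32.050; wc +0.470/-0.050 → slack +0.510/-0.500; half-tol=0.260, Σhalf²=0.127625
  -C: nom -48.500 → Σnom=-16.450; wc +0.480/-0.393 → slack +0.990/-0.893; half-tol=0.436, Σhalf²=0.318157
  +D: nom +31.600 → Σnom=15.150; wc +0.304/-0.170 → slack +1.294/-1.063; half-tol=0.237, Σhalf²=0.374326
  +E: nom +48.200 → Σnom=63.350; wc +0.250/-0.250 → slack +1.544/-1.313; half-tol=0.250, Σhalf²=0.436826
  +F: nom +36.820 → Σnom=100.170; wc +0.320/-0.320 → slack +1.864/-1.633; half-tol=0.320, Σhalf²=0.539226
  -G: nom -3.500 → Σnom=96.670; wc +0.130/-0.130 → slack +1.994/-1.763; half-tol=0.130, Σhalf²=0.556126
  +H: nom +9.700 → Σnom=106.370; wc +0.160/-0.260 → slack +2.154/-2.023; half-tol=0.210, Σhalf²=0.600226
  -I: nom -49.900 → Σnom=56.470; wc +0.490/-0.490 → slack +2.644/-2.513; half-tol=0.490, Σhalf²=0.840326
Nominal = 56.470. Worst-case = [56.470 - 2.513, 56.470 + 2.644] = [53.957, 59.114]. RSS = √0.840326 = 0.917.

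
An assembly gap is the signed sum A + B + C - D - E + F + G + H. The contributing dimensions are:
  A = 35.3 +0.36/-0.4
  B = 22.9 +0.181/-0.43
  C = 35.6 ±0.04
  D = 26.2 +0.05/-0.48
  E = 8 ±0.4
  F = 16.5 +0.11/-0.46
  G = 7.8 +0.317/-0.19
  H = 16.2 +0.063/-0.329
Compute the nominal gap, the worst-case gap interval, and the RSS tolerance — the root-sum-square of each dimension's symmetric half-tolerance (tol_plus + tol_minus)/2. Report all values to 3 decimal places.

Stack each dimension's contribution:
  +A: nom +35.300 → Σnom=35.300; wc +0.360/-0.400 → slack +0.360/-0.400; half-tol=0.380, Σhalf²=0.144400
  +B: nom +22.900 → Σnom=58.200; wc +0.181/-0.430 → slack +0.541/-0.830; half-tol=0.305, Σhalf²=0.237730
  +C: nom +35.600 → Σnom=93.800; wc +0.040/-0.040 → slack +0.581/-0.870; half-tol=0.040, Σhalf²=0.239330
  -D: nom -26.200 → Σnom=67.600; wc +0.480/-0.050 → slack +1.061/-0.920; half-tol=0.265, Σhalf²=0.309555
  -E: nom -8.000 → Σnom=59.600; wc +0.400/-0.400 → slack +1.461/-1.320; half-tol=0.400, Σhalf²=0.469555
  +F: nom +16.500 → Σnom=76.100; wc +0.110/-0.460 → slack +1.571/-1.780; half-tol=0.285, Σhalf²=0.550780
  +G: nom +7.800 → Σnom=83.900; wc +0.317/-0.190 → slack +1.888/-1.970; half-tol=0.254, Σhalf²=0.615042
  +H: nom +16.200 → Σnom=100.100; wc +0.063/-0.329 → slack +1.951/-2.299; half-tol=0.196, Σhalf²=0.653458
Nominal = 100.100. Worst-case = [100.100 - 2.299, 100.100 + 1.951] = [97.801, 102.051]. RSS = √0.653458 = 0.808.

nominal=100.100 wc=[97.801,102.051] rss=0.808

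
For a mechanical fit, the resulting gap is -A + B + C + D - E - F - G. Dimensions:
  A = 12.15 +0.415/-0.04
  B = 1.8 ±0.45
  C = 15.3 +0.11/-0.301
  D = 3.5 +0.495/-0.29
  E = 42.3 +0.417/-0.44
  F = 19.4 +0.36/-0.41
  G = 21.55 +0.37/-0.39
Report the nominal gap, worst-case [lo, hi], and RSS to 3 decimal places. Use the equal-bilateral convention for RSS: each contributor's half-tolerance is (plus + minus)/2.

Stack each dimension's contribution:
  -A: nom -12.150 → Σnom=-12.150; wc +0.040/-0.415 → slack +0.040/-0.415; half-tol=0.227, Σhalf²=0.051756
  +B: nom +1.800 → Σnom=-10.350; wc +0.450/-0.450 → slack +0.490/-0.865; half-tol=0.450, Σhalf²=0.254256
  +C: nom +15.300 → Σnom=4.950; wc +0.110/-0.301 → slack +0.600/-1.166; half-tol=0.205, Σhalf²=0.296486
  +D: nom +3.500 → Σnom=8.450; wc +0.495/-0.290 → slack +1.095/-1.456; half-tol=0.392, Σhalf²=0.450543
  -E: nom -42.300 → Σnom=-33.850; wc +0.440/-0.417 → slack +1.535/-1.873; half-tol=0.428, Σhalf²=0.634155
  -F: nom -19.400 → Σnom=-53.250; wc +0.410/-0.360 → slack +1.945/-2.233; half-tol=0.385, Σhalf²=0.782380
  -G: nom -21.550 → Σnom=-74.800; wc +0.390/-0.370 → slack +2.335/-2.603; half-tol=0.380, Σhalf²=0.926780
Nominal = -74.800. Worst-case = [-74.800 - 2.603, -74.800 + 2.335] = [-77.403, -72.465]. RSS = √0.926780 = 0.963.

nominal=-74.800 wc=[-77.403,-72.465] rss=0.963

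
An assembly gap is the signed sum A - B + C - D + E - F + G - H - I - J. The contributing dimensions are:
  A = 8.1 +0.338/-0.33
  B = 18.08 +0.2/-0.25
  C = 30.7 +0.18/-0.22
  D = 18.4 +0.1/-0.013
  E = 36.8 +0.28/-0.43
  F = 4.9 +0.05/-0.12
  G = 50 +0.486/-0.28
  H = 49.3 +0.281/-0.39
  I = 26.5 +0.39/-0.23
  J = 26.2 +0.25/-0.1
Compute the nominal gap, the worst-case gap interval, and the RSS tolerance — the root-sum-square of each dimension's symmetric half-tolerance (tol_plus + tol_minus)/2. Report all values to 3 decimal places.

Stack each dimension's contribution:
  +A: nom +8.100 → Σnom=8.100; wc +0.338/-0.330 → slack +0.338/-0.330; half-tol=0.334, Σhalf²=0.111556
  -B: nom -18.080 → Σnom=-9.980; wc +0.250/-0.200 → slack +0.588/-0.530; half-tol=0.225, Σhalf²=0.162181
  +C: nom +30.700 → Σnom=20.720; wc +0.180/-0.220 → slack +0.768/-0.750; half-tol=0.200, Σhalf²=0.202181
  -D: nom -18.400 → Σnom=2.320; wc +0.013/-0.100 → slack +0.781/-0.850; half-tol=0.057, Σhalf²=0.205373
  +E: nom +36.800 → Σnom=39.120; wc +0.280/-0.430 → slack +1.061/-1.280; half-tol=0.355, Σhalf²=0.331398
  -F: nom -4.900 → Σnom=34.220; wc +0.120/-0.050 → slack +1.181/-1.330; half-tol=0.085, Σhalf²=0.338623
  +G: nom +50.000 → Σnom=84.220; wc +0.486/-0.280 → slack +1.667/-1.610; half-tol=0.383, Σhalf²=0.485312
  -H: nom -49.300 → Σnom=34.920; wc +0.390/-0.281 → slack +2.057/-1.891; half-tol=0.336, Σhalf²=0.597873
  -I: nom -26.500 → Σnom=8.420; wc +0.230/-0.390 → slack +2.287/-2.281; half-tol=0.310, Σhalf²=0.693972
  -J: nom -26.200 → Σnom=-17.780; wc +0.100/-0.250 → slack +2.387/-2.531; half-tol=0.175, Σhalf²=0.724598
Nominal = -17.780. Worst-case = [-17.780 - 2.531, -17.780 + 2.387] = [-20.311, -15.393]. RSS = √0.724598 = 0.851.

nominal=-17.780 wc=[-20.311,-15.393] rss=0.851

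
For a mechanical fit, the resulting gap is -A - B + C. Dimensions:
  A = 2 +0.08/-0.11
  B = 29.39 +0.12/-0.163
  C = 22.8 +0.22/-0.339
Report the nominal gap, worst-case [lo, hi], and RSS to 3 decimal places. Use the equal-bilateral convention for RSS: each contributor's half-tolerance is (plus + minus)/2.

nominal=-8.590 wc=[-9.129,-8.097] rss=0.327

Stack each dimension's contribution:
  -A: nom -2.000 → Σnom=-2.000; wc +0.110/-0.080 → slack +0.110/-0.080; half-tol=0.095, Σhalf²=0.009025
  -B: nom -29.390 → Σnom=-31.390; wc +0.163/-0.120 → slack +0.273/-0.200; half-tol=0.142, Σhalf²=0.029047
  +C: nom +22.800 → Σnom=-8.590; wc +0.220/-0.339 → slack +0.493/-0.539; half-tol=0.280, Σhalf²=0.107168
Nominal = -8.590. Worst-case = [-8.590 - 0.539, -8.590 + 0.493] = [-9.129, -8.097]. RSS = √0.107168 = 0.327.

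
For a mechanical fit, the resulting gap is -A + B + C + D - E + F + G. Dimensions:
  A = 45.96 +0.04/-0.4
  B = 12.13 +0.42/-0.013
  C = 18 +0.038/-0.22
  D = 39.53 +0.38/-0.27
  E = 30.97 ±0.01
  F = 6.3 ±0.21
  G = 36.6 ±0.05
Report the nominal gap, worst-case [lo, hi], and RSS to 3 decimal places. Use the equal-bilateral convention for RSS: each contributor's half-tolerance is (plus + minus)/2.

nominal=35.630 wc=[34.817,37.138] rss=0.514

Stack each dimension's contribution:
  -A: nom -45.960 → Σnom=-45.960; wc +0.400/-0.040 → slack +0.400/-0.040; half-tol=0.220, Σhalf²=0.048400
  +B: nom +12.130 → Σnom=-33.830; wc +0.420/-0.013 → slack +0.820/-0.053; half-tol=0.216, Σhalf²=0.095272
  +C: nom +18.000 → Σnom=-15.830; wc +0.038/-0.220 → slack +0.858/-0.273; half-tol=0.129, Σhalf²=0.111913
  +D: nom +39.530 → Σnom=23.700; wc +0.380/-0.270 → slack +1.238/-0.543; half-tol=0.325, Σhalf²=0.217538
  -E: nom -30.970 → Σnom=-7.270; wc +0.010/-0.010 → slack +1.248/-0.553; half-tol=0.010, Σhalf²=0.217638
  +F: nom +6.300 → Σnom=-0.970; wc +0.210/-0.210 → slack +1.458/-0.763; half-tol=0.210, Σhalf²=0.261738
  +G: nom +36.600 → Σnom=35.630; wc +0.050/-0.050 → slack +1.508/-0.813; half-tol=0.050, Σhalf²=0.264238
Nominal = 35.630. Worst-case = [35.630 - 0.813, 35.630 + 1.508] = [34.817, 37.138]. RSS = √0.264238 = 0.514.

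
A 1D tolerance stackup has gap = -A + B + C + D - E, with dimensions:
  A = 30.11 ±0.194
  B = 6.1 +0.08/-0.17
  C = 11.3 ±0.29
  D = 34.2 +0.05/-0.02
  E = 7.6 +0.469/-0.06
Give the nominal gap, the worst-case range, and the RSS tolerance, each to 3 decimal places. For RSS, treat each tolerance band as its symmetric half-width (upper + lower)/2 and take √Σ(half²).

Stack each dimension's contribution:
  -A: nom -30.110 → Σnom=-30.110; wc +0.194/-0.194 → slack +0.194/-0.194; half-tol=0.194, Σhalf²=0.037636
  +B: nom +6.100 → Σnom=-24.010; wc +0.080/-0.170 → slack +0.274/-0.364; half-tol=0.125, Σhalf²=0.053261
  +C: nom +11.300 → Σnom=-12.710; wc +0.290/-0.290 → slack +0.564/-0.654; half-tol=0.290, Σhalf²=0.137361
  +D: nom +34.200 → Σnom=21.490; wc +0.050/-0.020 → slack +0.614/-0.674; half-tol=0.035, Σhalf²=0.138586
  -E: nom -7.600 → Σnom=13.890; wc +0.060/-0.469 → slack +0.674/-1.143; half-tol=0.264, Σhalf²=0.208546
Nominal = 13.890. Worst-case = [13.890 - 1.143, 13.890 + 0.674] = [12.747, 14.564]. RSS = √0.208546 = 0.457.

nominal=13.890 wc=[12.747,14.564] rss=0.457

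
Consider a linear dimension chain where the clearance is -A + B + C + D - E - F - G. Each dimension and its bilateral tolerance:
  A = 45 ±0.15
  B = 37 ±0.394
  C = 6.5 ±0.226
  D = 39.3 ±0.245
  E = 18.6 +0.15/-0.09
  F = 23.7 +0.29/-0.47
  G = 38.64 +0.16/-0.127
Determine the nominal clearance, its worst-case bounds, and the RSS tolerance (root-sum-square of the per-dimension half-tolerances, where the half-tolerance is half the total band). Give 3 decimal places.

nominal=-43.140 wc=[-44.755,-41.438] rss=0.684

Stack each dimension's contribution:
  -A: nom -45.000 → Σnom=-45.000; wc +0.150/-0.150 → slack +0.150/-0.150; half-tol=0.150, Σhalf²=0.022500
  +B: nom +37.000 → Σnom=-8.000; wc +0.394/-0.394 → slack +0.544/-0.544; half-tol=0.394, Σhalf²=0.177736
  +C: nom +6.500 → Σnom=-1.500; wc +0.226/-0.226 → slack +0.770/-0.770; half-tol=0.226, Σhalf²=0.228812
  +D: nom +39.300 → Σnom=37.800; wc +0.245/-0.245 → slack +1.015/-1.015; half-tol=0.245, Σhalf²=0.288837
  -E: nom -18.600 → Σnom=19.200; wc +0.090/-0.150 → slack +1.105/-1.165; half-tol=0.120, Σhalf²=0.303237
  -F: nom -23.700 → Σnom=-4.500; wc +0.470/-0.290 → slack +1.575/-1.455; half-tol=0.380, Σhalf²=0.447637
  -G: nom -38.640 → Σnom=-43.140; wc +0.127/-0.160 → slack +1.702/-1.615; half-tol=0.144, Σhalf²=0.468229
Nominal = -43.140. Worst-case = [-43.140 - 1.615, -43.140 + 1.702] = [-44.755, -41.438]. RSS = √0.468229 = 0.684.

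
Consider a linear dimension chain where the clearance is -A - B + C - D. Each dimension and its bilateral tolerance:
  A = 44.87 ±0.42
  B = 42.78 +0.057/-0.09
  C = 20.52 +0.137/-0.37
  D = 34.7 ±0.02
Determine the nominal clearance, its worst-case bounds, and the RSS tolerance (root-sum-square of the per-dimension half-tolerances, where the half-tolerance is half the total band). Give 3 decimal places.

nominal=-101.830 wc=[-102.697,-101.163] rss=0.496

Stack each dimension's contribution:
  -A: nom -44.870 → Σnom=-44.870; wc +0.420/-0.420 → slack +0.420/-0.420; half-tol=0.420, Σhalf²=0.176400
  -B: nom -42.780 → Σnom=-87.650; wc +0.090/-0.057 → slack +0.510/-0.477; half-tol=0.073, Σhalf²=0.181802
  +C: nom +20.520 → Σnom=-67.130; wc +0.137/-0.370 → slack +0.647/-0.847; half-tol=0.254, Σhalf²=0.246064
  -D: nom -34.700 → Σnom=-101.830; wc +0.020/-0.020 → slack +0.667/-0.867; half-tol=0.020, Σhalf²=0.246464
Nominal = -101.830. Worst-case = [-101.830 - 0.867, -101.830 + 0.667] = [-102.697, -101.163]. RSS = √0.246464 = 0.496.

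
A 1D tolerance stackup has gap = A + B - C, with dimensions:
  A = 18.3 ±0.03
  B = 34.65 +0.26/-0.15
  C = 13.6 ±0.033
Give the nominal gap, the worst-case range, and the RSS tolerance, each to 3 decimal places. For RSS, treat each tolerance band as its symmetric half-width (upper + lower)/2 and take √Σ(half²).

nominal=39.350 wc=[39.137,39.673] rss=0.210

Stack each dimension's contribution:
  +A: nom +18.300 → Σnom=18.300; wc +0.030/-0.030 → slack +0.030/-0.030; half-tol=0.030, Σhalf²=0.000900
  +B: nom +34.650 → Σnom=52.950; wc +0.260/-0.150 → slack +0.290/-0.180; half-tol=0.205, Σhalf²=0.042925
  -C: nom -13.600 → Σnom=39.350; wc +0.033/-0.033 → slack +0.323/-0.213; half-tol=0.033, Σhalf²=0.044014
Nominal = 39.350. Worst-case = [39.350 - 0.213, 39.350 + 0.323] = [39.137, 39.673]. RSS = √0.044014 = 0.210.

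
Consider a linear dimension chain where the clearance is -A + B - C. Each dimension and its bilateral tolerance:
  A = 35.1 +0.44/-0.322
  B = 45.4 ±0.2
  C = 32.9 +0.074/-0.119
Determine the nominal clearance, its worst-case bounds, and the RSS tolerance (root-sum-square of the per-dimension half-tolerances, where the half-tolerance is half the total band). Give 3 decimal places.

nominal=-22.600 wc=[-23.314,-21.959] rss=0.441

Stack each dimension's contribution:
  -A: nom -35.100 → Σnom=-35.100; wc +0.322/-0.440 → slack +0.322/-0.440; half-tol=0.381, Σhalf²=0.145161
  +B: nom +45.400 → Σnom=10.300; wc +0.200/-0.200 → slack +0.522/-0.640; half-tol=0.200, Σhalf²=0.185161
  -C: nom -32.900 → Σnom=-22.600; wc +0.119/-0.074 → slack +0.641/-0.714; half-tol=0.097, Σhalf²=0.194473
Nominal = -22.600. Worst-case = [-22.600 - 0.714, -22.600 + 0.641] = [-23.314, -21.959]. RSS = √0.194473 = 0.441.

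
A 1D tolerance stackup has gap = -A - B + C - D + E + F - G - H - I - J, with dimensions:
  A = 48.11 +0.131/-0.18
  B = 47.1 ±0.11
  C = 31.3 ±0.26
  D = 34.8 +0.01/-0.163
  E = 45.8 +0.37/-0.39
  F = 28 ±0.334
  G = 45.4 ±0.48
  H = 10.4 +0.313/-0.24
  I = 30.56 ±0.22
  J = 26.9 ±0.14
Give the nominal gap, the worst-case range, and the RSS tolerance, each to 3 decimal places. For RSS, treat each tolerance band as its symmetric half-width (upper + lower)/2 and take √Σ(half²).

nominal=-138.170 wc=[-140.558,-135.673] rss=0.861

Stack each dimension's contribution:
  -A: nom -48.110 → Σnom=-48.110; wc +0.180/-0.131 → slack +0.180/-0.131; half-tol=0.155, Σhalf²=0.024180
  -B: nom -47.100 → Σnom=-95.210; wc +0.110/-0.110 → slack +0.290/-0.241; half-tol=0.110, Σhalf²=0.036280
  +C: nom +31.300 → Σnom=-63.910; wc +0.260/-0.260 → slack +0.550/-0.501; half-tol=0.260, Σhalf²=0.103880
  -D: nom -34.800 → Σnom=-98.710; wc +0.163/-0.010 → slack +0.713/-0.511; half-tol=0.087, Σhalf²=0.111363
  +E: nom +45.800 → Σnom=-52.910; wc +0.370/-0.390 → slack +1.083/-0.901; half-tol=0.380, Σhalf²=0.255763
  +F: nom +28.000 → Σnom=-24.910; wc +0.334/-0.334 → slack +1.417/-1.235; half-tol=0.334, Σhalf²=0.367318
  -G: nom -45.400 → Σnom=-70.310; wc +0.480/-0.480 → slack +1.897/-1.715; half-tol=0.480, Σhalf²=0.597719
  -H: nom -10.400 → Σnom=-80.710; wc +0.240/-0.313 → slack +2.137/-2.028; half-tol=0.276, Σhalf²=0.674171
  -I: nom -30.560 → Σnom=-111.270; wc +0.220/-0.220 → slack +2.357/-2.248; half-tol=0.220, Σhalf²=0.722571
  -J: nom -26.900 → Σnom=-138.170; wc +0.140/-0.140 → slack +2.497/-2.388; half-tol=0.140, Σhalf²=0.742171
Nominal = -138.170. Worst-case = [-138.170 - 2.388, -138.170 + 2.497] = [-140.558, -135.673]. RSS = √0.742171 = 0.861.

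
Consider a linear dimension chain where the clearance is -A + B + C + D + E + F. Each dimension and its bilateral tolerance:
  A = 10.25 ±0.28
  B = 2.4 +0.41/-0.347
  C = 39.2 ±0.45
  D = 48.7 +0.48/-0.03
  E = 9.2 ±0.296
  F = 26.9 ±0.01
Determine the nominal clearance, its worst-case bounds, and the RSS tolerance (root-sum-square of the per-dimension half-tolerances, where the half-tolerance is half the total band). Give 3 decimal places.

nominal=116.150 wc=[114.737,118.076] rss=0.760

Stack each dimension's contribution:
  -A: nom -10.250 → Σnom=-10.250; wc +0.280/-0.280 → slack +0.280/-0.280; half-tol=0.280, Σhalf²=0.078400
  +B: nom +2.400 → Σnom=-7.850; wc +0.410/-0.347 → slack +0.690/-0.627; half-tol=0.378, Σhalf²=0.221662
  +C: nom +39.200 → Σnom=31.350; wc +0.450/-0.450 → slack +1.140/-1.077; half-tol=0.450, Σhalf²=0.424162
  +D: nom +48.700 → Σnom=80.050; wc +0.480/-0.030 → slack +1.620/-1.107; half-tol=0.255, Σhalf²=0.489187
  +E: nom +9.200 → Σnom=89.250; wc +0.296/-0.296 → slack +1.916/-1.403; half-tol=0.296, Σhalf²=0.576803
  +F: nom +26.900 → Σnom=116.150; wc +0.010/-0.010 → slack +1.926/-1.413; half-tol=0.010, Σhalf²=0.576903
Nominal = 116.150. Worst-case = [116.150 - 1.413, 116.150 + 1.926] = [114.737, 118.076]. RSS = √0.576903 = 0.760.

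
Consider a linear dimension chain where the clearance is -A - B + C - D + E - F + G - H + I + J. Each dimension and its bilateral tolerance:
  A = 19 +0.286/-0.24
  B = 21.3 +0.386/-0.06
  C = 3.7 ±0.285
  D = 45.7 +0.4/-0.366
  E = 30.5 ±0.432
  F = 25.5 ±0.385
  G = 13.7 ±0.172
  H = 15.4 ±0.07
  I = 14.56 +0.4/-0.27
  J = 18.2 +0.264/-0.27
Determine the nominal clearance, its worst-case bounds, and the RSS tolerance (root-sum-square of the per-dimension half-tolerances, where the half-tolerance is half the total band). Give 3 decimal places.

nominal=-46.240 wc=[-49.196,-43.566] rss=0.949

Stack each dimension's contribution:
  -A: nom -19.000 → Σnom=-19.000; wc +0.240/-0.286 → slack +0.240/-0.286; half-tol=0.263, Σhalf²=0.069169
  -B: nom -21.300 → Σnom=-40.300; wc +0.060/-0.386 → slack +0.300/-0.672; half-tol=0.223, Σhalf²=0.118898
  +C: nom +3.700 → Σnom=-36.600; wc +0.285/-0.285 → slack +0.585/-0.957; half-tol=0.285, Σhalf²=0.200123
  -D: nom -45.700 → Σnom=-82.300; wc +0.366/-0.400 → slack +0.951/-1.357; half-tol=0.383, Σhalf²=0.346812
  +E: nom +30.500 → Σnom=-51.800; wc +0.432/-0.432 → slack +1.383/-1.789; half-tol=0.432, Σhalf²=0.533436
  -F: nom -25.500 → Σnom=-77.300; wc +0.385/-0.385 → slack +1.768/-2.174; half-tol=0.385, Σhalf²=0.681661
  +G: nom +13.700 → Σnom=-63.600; wc +0.172/-0.172 → slack +1.940/-2.346; half-tol=0.172, Σhalf²=0.711245
  -H: nom -15.400 → Σnom=-79.000; wc +0.070/-0.070 → slack +2.010/-2.416; half-tol=0.070, Σhalf²=0.716145
  +I: nom +14.560 → Σnom=-64.440; wc +0.400/-0.270 → slack +2.410/-2.686; half-tol=0.335, Σhalf²=0.828370
  +J: nom +18.200 → Σnom=-46.240; wc +0.264/-0.270 → slack +2.674/-2.956; half-tol=0.267, Σhalf²=0.899659
Nominal = -46.240. Worst-case = [-46.240 - 2.956, -46.240 + 2.674] = [-49.196, -43.566]. RSS = √0.899659 = 0.949.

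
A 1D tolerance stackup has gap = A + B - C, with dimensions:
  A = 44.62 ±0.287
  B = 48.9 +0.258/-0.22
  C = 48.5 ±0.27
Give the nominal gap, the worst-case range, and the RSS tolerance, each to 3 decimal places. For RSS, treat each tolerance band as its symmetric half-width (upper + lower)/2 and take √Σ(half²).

Stack each dimension's contribution:
  +A: nom +44.620 → Σnom=44.620; wc +0.287/-0.287 → slack +0.287/-0.287; half-tol=0.287, Σhalf²=0.082369
  +B: nom +48.900 → Σnom=93.520; wc +0.258/-0.220 → slack +0.545/-0.507; half-tol=0.239, Σhalf²=0.139490
  -C: nom -48.500 → Σnom=45.020; wc +0.270/-0.270 → slack +0.815/-0.777; half-tol=0.270, Σhalf²=0.212390
Nominal = 45.020. Worst-case = [45.020 - 0.777, 45.020 + 0.815] = [44.243, 45.835]. RSS = √0.212390 = 0.461.

nominal=45.020 wc=[44.243,45.835] rss=0.461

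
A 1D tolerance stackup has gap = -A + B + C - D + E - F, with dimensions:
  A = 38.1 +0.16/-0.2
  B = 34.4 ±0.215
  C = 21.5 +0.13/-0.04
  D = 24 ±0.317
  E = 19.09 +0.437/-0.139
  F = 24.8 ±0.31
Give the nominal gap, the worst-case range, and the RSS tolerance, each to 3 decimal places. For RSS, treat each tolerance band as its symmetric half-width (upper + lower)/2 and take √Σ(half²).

nominal=-11.910 wc=[-13.091,-10.301] rss=0.604

Stack each dimension's contribution:
  -A: nom -38.100 → Σnom=-38.100; wc +0.200/-0.160 → slack +0.200/-0.160; half-tol=0.180, Σhalf²=0.032400
  +B: nom +34.400 → Σnom=-3.700; wc +0.215/-0.215 → slack +0.415/-0.375; half-tol=0.215, Σhalf²=0.078625
  +C: nom +21.500 → Σnom=17.800; wc +0.130/-0.040 → slack +0.545/-0.415; half-tol=0.085, Σhalf²=0.085850
  -D: nom -24.000 → Σnom=-6.200; wc +0.317/-0.317 → slack +0.862/-0.732; half-tol=0.317, Σhalf²=0.186339
  +E: nom +19.090 → Σnom=12.890; wc +0.437/-0.139 → slack +1.299/-0.871; half-tol=0.288, Σhalf²=0.269283
  -F: nom -24.800 → Σnom=-11.910; wc +0.310/-0.310 → slack +1.609/-1.181; half-tol=0.310, Σhalf²=0.365383
Nominal = -11.910. Worst-case = [-11.910 - 1.181, -11.910 + 1.609] = [-13.091, -10.301]. RSS = √0.365383 = 0.604.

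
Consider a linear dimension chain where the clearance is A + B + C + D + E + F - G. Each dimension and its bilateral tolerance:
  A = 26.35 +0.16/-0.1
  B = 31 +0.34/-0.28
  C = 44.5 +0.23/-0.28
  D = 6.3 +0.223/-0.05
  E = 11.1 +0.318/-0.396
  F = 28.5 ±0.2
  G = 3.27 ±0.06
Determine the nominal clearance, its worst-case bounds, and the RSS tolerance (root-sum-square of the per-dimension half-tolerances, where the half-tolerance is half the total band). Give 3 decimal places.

nominal=144.480 wc=[143.114,146.011] rss=0.606

Stack each dimension's contribution:
  +A: nom +26.350 → Σnom=26.350; wc +0.160/-0.100 → slack +0.160/-0.100; half-tol=0.130, Σhalf²=0.016900
  +B: nom +31.000 → Σnom=57.350; wc +0.340/-0.280 → slack +0.500/-0.380; half-tol=0.310, Σhalf²=0.113000
  +C: nom +44.500 → Σnom=101.850; wc +0.230/-0.280 → slack +0.730/-0.660; half-tol=0.255, Σhalf²=0.178025
  +D: nom +6.300 → Σnom=108.150; wc +0.223/-0.050 → slack +0.953/-0.710; half-tol=0.137, Σhalf²=0.196657
  +E: nom +11.100 → Σnom=119.250; wc +0.318/-0.396 → slack +1.271/-1.106; half-tol=0.357, Σhalf²=0.324106
  +F: nom +28.500 → Σnom=147.750; wc +0.200/-0.200 → slack +1.471/-1.306; half-tol=0.200, Σhalf²=0.364106
  -G: nom -3.270 → Σnom=144.480; wc +0.060/-0.060 → slack +1.531/-1.366; half-tol=0.060, Σhalf²=0.367706
Nominal = 144.480. Worst-case = [144.480 - 1.366, 144.480 + 1.531] = [143.114, 146.011]. RSS = √0.367706 = 0.606.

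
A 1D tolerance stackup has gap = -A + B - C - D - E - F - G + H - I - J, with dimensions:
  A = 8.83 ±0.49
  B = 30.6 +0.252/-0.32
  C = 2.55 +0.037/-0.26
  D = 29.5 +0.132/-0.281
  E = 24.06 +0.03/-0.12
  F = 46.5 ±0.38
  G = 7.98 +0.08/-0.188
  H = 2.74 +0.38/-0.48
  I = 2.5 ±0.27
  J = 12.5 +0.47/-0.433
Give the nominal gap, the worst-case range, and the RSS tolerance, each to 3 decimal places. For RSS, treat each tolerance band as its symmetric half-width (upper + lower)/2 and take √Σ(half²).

Stack each dimension's contribution:
  -A: nom -8.830 → Σnom=-8.830; wc +0.490/-0.490 → slack +0.490/-0.490; half-tol=0.490, Σhalf²=0.240100
  +B: nom +30.600 → Σnom=21.770; wc +0.252/-0.320 → slack +0.742/-0.810; half-tol=0.286, Σhalf²=0.321896
  -C: nom -2.550 → Σnom=19.220; wc +0.260/-0.037 → slack +1.002/-0.847; half-tol=0.148, Σhalf²=0.343948
  -D: nom -29.500 → Σnom=-10.280; wc +0.281/-0.132 → slack +1.283/-0.979; half-tol=0.207, Σhalf²=0.386591
  -E: nom -24.060 → Σnom=-34.340; wc +0.120/-0.030 → slack +1.403/-1.009; half-tol=0.075, Σhalf²=0.392215
  -F: nom -46.500 → Σnom=-80.840; wc +0.380/-0.380 → slack +1.783/-1.389; half-tol=0.380, Σhalf²=0.536616
  -G: nom -7.980 → Σnom=-88.820; wc +0.188/-0.080 → slack +1.971/-1.469; half-tol=0.134, Σhalf²=0.554571
  +H: nom +2.740 → Σnom=-86.080; wc +0.380/-0.480 → slack +2.351/-1.949; half-tol=0.430, Σhalf²=0.739471
  -I: nom -2.500 → Σnom=-88.580; wc +0.270/-0.270 → slack +2.621/-2.219; half-tol=0.270, Σhalf²=0.812371
  -J: nom -12.500 → Σnom=-101.080; wc +0.433/-0.470 → slack +3.054/-2.689; half-tol=0.452, Σhalf²=1.016224
Nominal = -101.080. Worst-case = [-101.080 - 2.689, -101.080 + 3.054] = [-103.769, -98.026]. RSS = √1.016224 = 1.008.

nominal=-101.080 wc=[-103.769,-98.026] rss=1.008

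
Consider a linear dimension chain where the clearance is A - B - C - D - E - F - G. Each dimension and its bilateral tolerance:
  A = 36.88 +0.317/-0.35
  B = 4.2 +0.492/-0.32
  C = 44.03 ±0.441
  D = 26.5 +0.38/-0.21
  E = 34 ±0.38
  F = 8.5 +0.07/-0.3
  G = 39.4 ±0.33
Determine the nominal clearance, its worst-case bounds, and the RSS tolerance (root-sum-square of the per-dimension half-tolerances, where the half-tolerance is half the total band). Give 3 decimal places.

nominal=-119.750 wc=[-122.193,-117.452] rss=0.919

Stack each dimension's contribution:
  +A: nom +36.880 → Σnom=36.880; wc +0.317/-0.350 → slack +0.317/-0.350; half-tol=0.334, Σhalf²=0.111222
  -B: nom -4.200 → Σnom=32.680; wc +0.320/-0.492 → slack +0.637/-0.842; half-tol=0.406, Σhalf²=0.276058
  -C: nom -44.030 → Σnom=-11.350; wc +0.441/-0.441 → slack +1.078/-1.283; half-tol=0.441, Σhalf²=0.470539
  -D: nom -26.500 → Σnom=-37.850; wc +0.210/-0.380 → slack +1.288/-1.663; half-tol=0.295, Σhalf²=0.557564
  -E: nom -34.000 → Σnom=-71.850; wc +0.380/-0.380 → slack +1.668/-2.043; half-tol=0.380, Σhalf²=0.701964
  -F: nom -8.500 → Σnom=-80.350; wc +0.300/-0.070 → slack +1.968/-2.113; half-tol=0.185, Σhalf²=0.736189
  -G: nom -39.400 → Σnom=-119.750; wc +0.330/-0.330 → slack +2.298/-2.443; half-tol=0.330, Σhalf²=0.845089
Nominal = -119.750. Worst-case = [-119.750 - 2.443, -119.750 + 2.298] = [-122.193, -117.452]. RSS = √0.845089 = 0.919.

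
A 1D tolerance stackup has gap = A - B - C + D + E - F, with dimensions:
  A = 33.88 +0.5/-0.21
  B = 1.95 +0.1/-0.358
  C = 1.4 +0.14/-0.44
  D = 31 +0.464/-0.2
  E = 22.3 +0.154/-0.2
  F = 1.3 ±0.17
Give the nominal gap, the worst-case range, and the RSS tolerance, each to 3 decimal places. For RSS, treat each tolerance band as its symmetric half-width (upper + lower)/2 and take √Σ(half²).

Stack each dimension's contribution:
  +A: nom +33.880 → Σnom=33.880; wc +0.500/-0.210 → slack +0.500/-0.210; half-tol=0.355, Σhalf²=0.126025
  -B: nom -1.950 → Σnom=31.930; wc +0.358/-0.100 → slack +0.858/-0.310; half-tol=0.229, Σhalf²=0.178466
  -C: nom -1.400 → Σnom=30.530; wc +0.440/-0.140 → slack +1.298/-0.450; half-tol=0.290, Σhalf²=0.262566
  +D: nom +31.000 → Σnom=61.530; wc +0.464/-0.200 → slack +1.762/-0.650; half-tol=0.332, Σhalf²=0.372790
  +E: nom +22.300 → Σnom=83.830; wc +0.154/-0.200 → slack +1.916/-0.850; half-tol=0.177, Σhalf²=0.404119
  -F: nom -1.300 → Σnom=82.530; wc +0.170/-0.170 → slack +2.086/-1.020; half-tol=0.170, Σhalf²=0.433019
Nominal = 82.530. Worst-case = [82.530 - 1.020, 82.530 + 2.086] = [81.510, 84.616]. RSS = √0.433019 = 0.658.

nominal=82.530 wc=[81.510,84.616] rss=0.658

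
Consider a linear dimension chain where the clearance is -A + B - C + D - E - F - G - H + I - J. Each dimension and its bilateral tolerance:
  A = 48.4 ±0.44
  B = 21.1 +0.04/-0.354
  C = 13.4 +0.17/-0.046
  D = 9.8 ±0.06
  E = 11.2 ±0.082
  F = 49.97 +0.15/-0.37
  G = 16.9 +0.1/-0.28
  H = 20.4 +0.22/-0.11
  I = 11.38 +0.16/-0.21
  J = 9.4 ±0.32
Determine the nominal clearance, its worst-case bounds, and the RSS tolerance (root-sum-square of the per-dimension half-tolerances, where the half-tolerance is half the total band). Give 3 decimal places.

Stack each dimension's contribution:
  -A: nom -48.400 → Σnom=-48.400; wc +0.440/-0.440 → slack +0.440/-0.440; half-tol=0.440, Σhalf²=0.193600
  +B: nom +21.100 → Σnom=-27.300; wc +0.040/-0.354 → slack +0.480/-0.794; half-tol=0.197, Σhalf²=0.232409
  -C: nom -13.400 → Σnom=-40.700; wc +0.046/-0.170 → slack +0.526/-0.964; half-tol=0.108, Σhalf²=0.244073
  +D: nom +9.800 → Σnom=-30.900; wc +0.060/-0.060 → slack +0.586/-1.024; half-tol=0.060, Σhalf²=0.247673
  -E: nom -11.200 → Σnom=-42.100; wc +0.082/-0.082 → slack +0.668/-1.106; half-tol=0.082, Σhalf²=0.254397
  -F: nom -49.970 → Σnom=-92.070; wc +0.370/-0.150 → slack +1.038/-1.256; half-tol=0.260, Σhalf²=0.321997
  -G: nom -16.900 → Σnom=-108.970; wc +0.280/-0.100 → slack +1.318/-1.356; half-tol=0.190, Σhalf²=0.358097
  -H: nom -20.400 → Σnom=-129.370; wc +0.110/-0.220 → slack +1.428/-1.576; half-tol=0.165, Σhalf²=0.385322
  +I: nom +11.380 → Σnom=-117.990; wc +0.160/-0.210 → slack +1.588/-1.786; half-tol=0.185, Σhalf²=0.419547
  -J: nom -9.400 → Σnom=-127.390; wc +0.320/-0.320 → slack +1.908/-2.106; half-tol=0.320, Σhalf²=0.521947
Nominal = -127.390. Worst-case = [-127.390 - 2.106, -127.390 + 1.908] = [-129.496, -125.482]. RSS = √0.521947 = 0.722.

nominal=-127.390 wc=[-129.496,-125.482] rss=0.722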